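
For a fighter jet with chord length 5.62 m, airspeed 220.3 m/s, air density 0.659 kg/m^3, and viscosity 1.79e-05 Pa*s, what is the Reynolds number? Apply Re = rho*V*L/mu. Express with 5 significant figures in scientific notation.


Step 1: Numerator = rho * V * L = 0.659 * 220.3 * 5.62 = 815.898674
Step 2: Re = 815.898674 / 1.79e-05
Step 3: Re = 4.5581e+07

4.5581e+07


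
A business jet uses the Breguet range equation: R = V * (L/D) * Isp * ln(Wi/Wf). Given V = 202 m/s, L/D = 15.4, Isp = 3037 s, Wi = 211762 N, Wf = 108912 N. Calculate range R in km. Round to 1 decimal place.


Step 1: Coefficient = V * (L/D) * Isp = 202 * 15.4 * 3037 = 9447499.6 m
Step 2: Wi/Wf = 211762 / 108912 = 1.94434
Step 3: ln(1.94434) = 0.664923
Step 4: R = 9447499.6 * 0.664923 = 6281857.8 m = 6281.9 km

6281.9


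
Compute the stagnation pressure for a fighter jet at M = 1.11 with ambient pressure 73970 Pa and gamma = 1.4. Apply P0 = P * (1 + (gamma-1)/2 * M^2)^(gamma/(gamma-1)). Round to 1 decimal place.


Step 1: (gamma-1)/2 * M^2 = 0.2 * 1.2321 = 0.24642
Step 2: 1 + 0.24642 = 1.24642
Step 3: Exponent gamma/(gamma-1) = 3.5
Step 4: P0 = 73970 * 1.24642^3.5 = 159912.0 Pa

159912.0


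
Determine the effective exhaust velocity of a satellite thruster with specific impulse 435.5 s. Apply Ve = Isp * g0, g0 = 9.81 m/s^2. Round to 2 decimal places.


Step 1: Ve = Isp * g0 = 435.5 * 9.81
Step 2: Ve = 4272.26 m/s

4272.26


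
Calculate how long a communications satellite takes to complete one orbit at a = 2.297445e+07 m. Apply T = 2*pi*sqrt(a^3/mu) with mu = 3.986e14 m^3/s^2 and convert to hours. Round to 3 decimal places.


Step 1: a^3 / mu = 1.212650e+22 / 3.986e14 = 3.042272e+07
Step 2: sqrt(3.042272e+07) = 5515.6797 s
Step 3: T = 2*pi * 5515.6797 = 34656.04 s
Step 4: T in hours = 34656.04 / 3600 = 9.627 hours

9.627


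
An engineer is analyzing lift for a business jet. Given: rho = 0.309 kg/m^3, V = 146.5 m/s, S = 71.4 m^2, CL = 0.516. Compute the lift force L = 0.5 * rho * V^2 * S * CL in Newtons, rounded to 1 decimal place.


Step 1: Calculate dynamic pressure q = 0.5 * 0.309 * 146.5^2 = 0.5 * 0.309 * 21462.25 = 3315.9176 Pa
Step 2: Multiply by wing area and lift coefficient: L = 3315.9176 * 71.4 * 0.516
Step 3: L = 236756.5184 * 0.516 = 122166.4 N

122166.4


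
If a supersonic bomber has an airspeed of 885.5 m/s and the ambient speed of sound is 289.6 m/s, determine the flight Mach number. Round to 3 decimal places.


Step 1: M = V / a = 885.5 / 289.6
Step 2: M = 3.058

3.058


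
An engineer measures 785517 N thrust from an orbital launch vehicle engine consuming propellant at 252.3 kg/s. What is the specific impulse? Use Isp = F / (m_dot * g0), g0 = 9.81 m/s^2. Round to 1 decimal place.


Step 1: m_dot * g0 = 252.3 * 9.81 = 2475.06
Step 2: Isp = 785517 / 2475.06 = 317.4 s

317.4


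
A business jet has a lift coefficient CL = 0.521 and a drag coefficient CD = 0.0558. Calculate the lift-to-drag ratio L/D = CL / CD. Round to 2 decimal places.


Step 1: L/D = CL / CD = 0.521 / 0.0558
Step 2: L/D = 9.34

9.34


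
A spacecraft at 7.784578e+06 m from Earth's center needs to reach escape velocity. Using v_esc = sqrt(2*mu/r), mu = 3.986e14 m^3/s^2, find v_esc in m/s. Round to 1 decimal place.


Step 1: 2*mu/r = 2 * 3.986e14 / 7.784578e+06 = 102407606.4239
Step 2: v_esc = sqrt(102407606.4239) = 10119.7 m/s

10119.7


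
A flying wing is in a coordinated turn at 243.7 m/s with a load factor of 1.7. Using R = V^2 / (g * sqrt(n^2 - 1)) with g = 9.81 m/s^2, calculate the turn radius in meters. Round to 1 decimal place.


Step 1: V^2 = 243.7^2 = 59389.69
Step 2: n^2 - 1 = 1.7^2 - 1 = 1.89
Step 3: sqrt(1.89) = 1.374773
Step 4: R = 59389.69 / (9.81 * 1.374773) = 4403.6 m

4403.6


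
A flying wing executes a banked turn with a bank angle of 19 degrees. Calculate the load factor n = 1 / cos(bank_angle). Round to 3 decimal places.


Step 1: Convert 19 degrees to radians = 0.331613
Step 2: cos(19 deg) = 0.945519
Step 3: n = 1 / 0.945519 = 1.058

1.058


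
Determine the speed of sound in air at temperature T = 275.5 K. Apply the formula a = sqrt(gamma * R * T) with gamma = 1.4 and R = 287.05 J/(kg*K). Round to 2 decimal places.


Step 1: gamma * R * T = 1.4 * 287.05 * 275.5 = 110715.185
Step 2: a = sqrt(110715.185) = 332.74 m/s

332.74


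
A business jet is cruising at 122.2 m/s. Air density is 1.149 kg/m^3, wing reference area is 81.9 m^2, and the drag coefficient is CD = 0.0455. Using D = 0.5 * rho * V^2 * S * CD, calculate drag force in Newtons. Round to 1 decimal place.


Step 1: Dynamic pressure q = 0.5 * 1.149 * 122.2^2 = 8578.9166 Pa
Step 2: Drag D = q * S * CD = 8578.9166 * 81.9 * 0.0455
Step 3: D = 31968.9 N

31968.9


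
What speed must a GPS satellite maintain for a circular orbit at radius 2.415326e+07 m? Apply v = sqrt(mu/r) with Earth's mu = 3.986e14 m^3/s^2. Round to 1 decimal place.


Step 1: mu / r = 3.986e14 / 2.415326e+07 = 16502948.2563
Step 2: v = sqrt(16502948.2563) = 4062.4 m/s

4062.4


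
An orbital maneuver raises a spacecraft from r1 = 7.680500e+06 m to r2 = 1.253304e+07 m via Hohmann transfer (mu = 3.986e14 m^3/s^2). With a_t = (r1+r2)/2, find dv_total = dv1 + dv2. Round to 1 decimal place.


Step 1: Transfer semi-major axis a_t = (7.680500e+06 + 1.253304e+07) / 2 = 1.010677e+07 m
Step 2: v1 (circular at r1) = sqrt(mu/r1) = 7204.0 m/s
Step 3: v_t1 = sqrt(mu*(2/r1 - 1/a_t)) = 8022.25 m/s
Step 4: dv1 = |8022.25 - 7204.0| = 818.24 m/s
Step 5: v2 (circular at r2) = 5639.5 m/s, v_t2 = 4916.19 m/s
Step 6: dv2 = |5639.5 - 4916.19| = 723.3 m/s
Step 7: Total delta-v = 818.24 + 723.3 = 1541.5 m/s

1541.5


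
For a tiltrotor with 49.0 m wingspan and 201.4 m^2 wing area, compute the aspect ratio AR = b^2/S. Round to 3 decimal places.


Step 1: b^2 = 49.0^2 = 2401.0
Step 2: AR = 2401.0 / 201.4 = 11.922

11.922


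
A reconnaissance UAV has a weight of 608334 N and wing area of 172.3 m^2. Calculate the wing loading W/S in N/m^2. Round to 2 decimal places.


Step 1: Wing loading = W / S = 608334 / 172.3
Step 2: Wing loading = 3530.67 N/m^2

3530.67


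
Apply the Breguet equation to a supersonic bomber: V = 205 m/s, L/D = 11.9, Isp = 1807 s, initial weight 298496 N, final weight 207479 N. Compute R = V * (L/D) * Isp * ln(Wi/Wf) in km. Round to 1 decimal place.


Step 1: Coefficient = V * (L/D) * Isp = 205 * 11.9 * 1807 = 4408176.5 m
Step 2: Wi/Wf = 298496 / 207479 = 1.438681
Step 3: ln(1.438681) = 0.363726
Step 4: R = 4408176.5 * 0.363726 = 1603370.2 m = 1603.4 km

1603.4


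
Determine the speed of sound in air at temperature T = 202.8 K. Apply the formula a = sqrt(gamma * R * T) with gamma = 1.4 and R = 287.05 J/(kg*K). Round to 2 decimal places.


Step 1: gamma * R * T = 1.4 * 287.05 * 202.8 = 81499.236
Step 2: a = sqrt(81499.236) = 285.48 m/s

285.48


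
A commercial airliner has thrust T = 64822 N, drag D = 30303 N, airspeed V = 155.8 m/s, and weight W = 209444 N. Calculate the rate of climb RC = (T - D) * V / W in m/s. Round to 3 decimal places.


Step 1: Excess thrust = T - D = 64822 - 30303 = 34519 N
Step 2: Excess power = 34519 * 155.8 = 5378060.2 W
Step 3: RC = 5378060.2 / 209444 = 25.678 m/s

25.678


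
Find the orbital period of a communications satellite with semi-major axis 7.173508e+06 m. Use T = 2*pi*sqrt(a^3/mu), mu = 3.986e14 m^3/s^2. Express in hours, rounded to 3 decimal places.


Step 1: a^3 / mu = 3.691431e+20 / 3.986e14 = 9.260991e+05
Step 2: sqrt(9.260991e+05) = 962.3404 s
Step 3: T = 2*pi * 962.3404 = 6046.56 s
Step 4: T in hours = 6046.56 / 3600 = 1.680 hours

1.680


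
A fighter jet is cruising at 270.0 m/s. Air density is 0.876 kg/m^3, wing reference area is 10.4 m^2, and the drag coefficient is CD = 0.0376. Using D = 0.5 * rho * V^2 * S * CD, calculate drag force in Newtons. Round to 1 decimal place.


Step 1: Dynamic pressure q = 0.5 * 0.876 * 270.0^2 = 31930.2 Pa
Step 2: Drag D = q * S * CD = 31930.2 * 10.4 * 0.0376
Step 3: D = 12486.0 N

12486.0


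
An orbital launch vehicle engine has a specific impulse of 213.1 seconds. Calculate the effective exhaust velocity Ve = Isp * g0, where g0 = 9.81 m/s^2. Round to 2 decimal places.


Step 1: Ve = Isp * g0 = 213.1 * 9.81
Step 2: Ve = 2090.51 m/s

2090.51


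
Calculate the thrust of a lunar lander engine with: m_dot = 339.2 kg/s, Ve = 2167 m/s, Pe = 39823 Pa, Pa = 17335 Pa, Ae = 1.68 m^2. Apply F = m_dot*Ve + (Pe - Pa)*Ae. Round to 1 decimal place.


Step 1: Momentum thrust = m_dot * Ve = 339.2 * 2167 = 735046.4 N
Step 2: Pressure thrust = (Pe - Pa) * Ae = (39823 - 17335) * 1.68 = 37779.84 N
Step 3: Total thrust F = 735046.4 + 37779.84 = 772826.2 N

772826.2


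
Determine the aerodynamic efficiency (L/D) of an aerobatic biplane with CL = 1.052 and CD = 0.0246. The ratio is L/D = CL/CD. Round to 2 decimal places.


Step 1: L/D = CL / CD = 1.052 / 0.0246
Step 2: L/D = 42.76

42.76


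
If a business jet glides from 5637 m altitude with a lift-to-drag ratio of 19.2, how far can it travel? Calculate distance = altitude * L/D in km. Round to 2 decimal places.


Step 1: Glide distance = altitude * L/D = 5637 * 19.2 = 108230.4 m
Step 2: Convert to km: 108230.4 / 1000 = 108.23 km

108.23


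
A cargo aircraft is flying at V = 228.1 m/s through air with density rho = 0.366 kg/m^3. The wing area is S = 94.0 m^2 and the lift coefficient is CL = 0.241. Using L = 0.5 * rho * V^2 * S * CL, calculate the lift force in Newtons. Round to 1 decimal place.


Step 1: Calculate dynamic pressure q = 0.5 * 0.366 * 228.1^2 = 0.5 * 0.366 * 52029.61 = 9521.4186 Pa
Step 2: Multiply by wing area and lift coefficient: L = 9521.4186 * 94.0 * 0.241
Step 3: L = 895013.3512 * 0.241 = 215698.2 N

215698.2


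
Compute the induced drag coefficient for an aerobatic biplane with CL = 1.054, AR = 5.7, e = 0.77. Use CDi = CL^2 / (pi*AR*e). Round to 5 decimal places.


Step 1: CL^2 = 1.054^2 = 1.110916
Step 2: pi * AR * e = 3.14159 * 5.7 * 0.77 = 13.78845
Step 3: CDi = 1.110916 / 13.78845 = 0.08057

0.08057


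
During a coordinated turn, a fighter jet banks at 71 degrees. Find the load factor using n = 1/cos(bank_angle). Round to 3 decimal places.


Step 1: Convert 71 degrees to radians = 1.239184
Step 2: cos(71 deg) = 0.325568
Step 3: n = 1 / 0.325568 = 3.072

3.072


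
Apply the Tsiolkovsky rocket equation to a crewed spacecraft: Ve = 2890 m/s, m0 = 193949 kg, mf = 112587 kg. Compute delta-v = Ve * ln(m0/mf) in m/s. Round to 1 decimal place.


Step 1: Mass ratio m0/mf = 193949 / 112587 = 1.722659
Step 2: ln(1.722659) = 0.543869
Step 3: delta-v = 2890 * 0.543869 = 1571.8 m/s

1571.8


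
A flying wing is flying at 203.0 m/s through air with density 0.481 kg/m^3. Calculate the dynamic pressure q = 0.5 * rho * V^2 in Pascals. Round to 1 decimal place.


Step 1: V^2 = 203.0^2 = 41209.0
Step 2: q = 0.5 * 0.481 * 41209.0
Step 3: q = 9910.8 Pa

9910.8


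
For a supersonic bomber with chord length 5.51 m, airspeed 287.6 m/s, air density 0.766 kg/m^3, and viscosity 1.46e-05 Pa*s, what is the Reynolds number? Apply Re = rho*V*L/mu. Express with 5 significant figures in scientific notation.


Step 1: Numerator = rho * V * L = 0.766 * 287.6 * 5.51 = 1213.861816
Step 2: Re = 1213.861816 / 1.46e-05
Step 3: Re = 8.3141e+07

8.3141e+07


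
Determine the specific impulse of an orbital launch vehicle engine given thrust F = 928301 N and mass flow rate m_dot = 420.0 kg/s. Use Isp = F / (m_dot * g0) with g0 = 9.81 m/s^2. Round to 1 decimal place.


Step 1: m_dot * g0 = 420.0 * 9.81 = 4120.2
Step 2: Isp = 928301 / 4120.2 = 225.3 s

225.3


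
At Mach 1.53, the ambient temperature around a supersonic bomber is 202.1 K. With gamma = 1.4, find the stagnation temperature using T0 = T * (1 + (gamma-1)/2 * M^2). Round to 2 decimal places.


Step 1: (gamma-1)/2 = 0.2
Step 2: M^2 = 2.3409
Step 3: 1 + 0.2 * 2.3409 = 1.46818
Step 4: T0 = 202.1 * 1.46818 = 296.72 K

296.72


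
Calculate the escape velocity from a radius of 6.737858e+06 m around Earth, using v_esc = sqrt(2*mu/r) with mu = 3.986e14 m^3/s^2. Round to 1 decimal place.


Step 1: 2*mu/r = 2 * 3.986e14 / 6.737858e+06 = 118316533.2365
Step 2: v_esc = sqrt(118316533.2365) = 10877.3 m/s

10877.3


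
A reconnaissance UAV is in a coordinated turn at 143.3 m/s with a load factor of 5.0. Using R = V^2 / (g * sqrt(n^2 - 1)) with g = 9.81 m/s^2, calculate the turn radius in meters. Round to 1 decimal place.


Step 1: V^2 = 143.3^2 = 20534.89
Step 2: n^2 - 1 = 5.0^2 - 1 = 24.0
Step 3: sqrt(24.0) = 4.898979
Step 4: R = 20534.89 / (9.81 * 4.898979) = 427.3 m

427.3


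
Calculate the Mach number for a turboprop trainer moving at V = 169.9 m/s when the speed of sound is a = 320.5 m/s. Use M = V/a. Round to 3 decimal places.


Step 1: M = V / a = 169.9 / 320.5
Step 2: M = 0.530

0.530


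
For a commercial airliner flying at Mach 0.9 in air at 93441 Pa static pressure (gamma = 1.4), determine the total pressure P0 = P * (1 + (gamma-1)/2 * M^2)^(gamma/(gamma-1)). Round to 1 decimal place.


Step 1: (gamma-1)/2 * M^2 = 0.2 * 0.81 = 0.162
Step 2: 1 + 0.162 = 1.162
Step 3: Exponent gamma/(gamma-1) = 3.5
Step 4: P0 = 93441 * 1.162^3.5 = 158037.1 Pa

158037.1


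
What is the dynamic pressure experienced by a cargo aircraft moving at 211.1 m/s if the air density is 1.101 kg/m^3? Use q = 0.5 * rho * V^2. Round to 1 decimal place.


Step 1: V^2 = 211.1^2 = 44563.21
Step 2: q = 0.5 * 1.101 * 44563.21
Step 3: q = 24532.0 Pa

24532.0


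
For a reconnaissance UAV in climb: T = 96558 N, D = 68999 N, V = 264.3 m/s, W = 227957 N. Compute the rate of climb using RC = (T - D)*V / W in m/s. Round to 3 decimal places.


Step 1: Excess thrust = T - D = 96558 - 68999 = 27559 N
Step 2: Excess power = 27559 * 264.3 = 7283843.7 W
Step 3: RC = 7283843.7 / 227957 = 31.953 m/s

31.953


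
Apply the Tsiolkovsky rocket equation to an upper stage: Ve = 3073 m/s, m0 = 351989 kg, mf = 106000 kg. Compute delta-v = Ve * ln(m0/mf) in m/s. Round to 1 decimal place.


Step 1: Mass ratio m0/mf = 351989 / 106000 = 3.320651
Step 2: ln(3.320651) = 1.200161
Step 3: delta-v = 3073 * 1.200161 = 3688.1 m/s

3688.1


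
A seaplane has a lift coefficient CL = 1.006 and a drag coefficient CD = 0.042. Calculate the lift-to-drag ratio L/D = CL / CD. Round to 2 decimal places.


Step 1: L/D = CL / CD = 1.006 / 0.042
Step 2: L/D = 23.95

23.95


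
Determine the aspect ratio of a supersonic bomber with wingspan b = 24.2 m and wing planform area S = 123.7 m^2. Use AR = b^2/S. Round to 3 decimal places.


Step 1: b^2 = 24.2^2 = 585.64
Step 2: AR = 585.64 / 123.7 = 4.734

4.734


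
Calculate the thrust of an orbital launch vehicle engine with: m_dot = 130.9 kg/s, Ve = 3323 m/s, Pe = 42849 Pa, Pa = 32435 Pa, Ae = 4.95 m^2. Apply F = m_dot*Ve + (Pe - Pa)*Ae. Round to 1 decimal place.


Step 1: Momentum thrust = m_dot * Ve = 130.9 * 3323 = 434980.7 N
Step 2: Pressure thrust = (Pe - Pa) * Ae = (42849 - 32435) * 4.95 = 51549.30 N
Step 3: Total thrust F = 434980.7 + 51549.30 = 486530.0 N

486530.0


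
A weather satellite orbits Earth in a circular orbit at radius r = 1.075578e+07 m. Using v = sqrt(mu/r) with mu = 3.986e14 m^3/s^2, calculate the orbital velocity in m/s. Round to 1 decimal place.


Step 1: mu / r = 3.986e14 / 1.075578e+07 = 37059144.0137
Step 2: v = sqrt(37059144.0137) = 6087.6 m/s

6087.6


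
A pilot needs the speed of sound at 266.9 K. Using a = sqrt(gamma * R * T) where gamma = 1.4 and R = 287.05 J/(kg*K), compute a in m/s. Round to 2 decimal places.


Step 1: gamma * R * T = 1.4 * 287.05 * 266.9 = 107259.103
Step 2: a = sqrt(107259.103) = 327.50 m/s

327.50


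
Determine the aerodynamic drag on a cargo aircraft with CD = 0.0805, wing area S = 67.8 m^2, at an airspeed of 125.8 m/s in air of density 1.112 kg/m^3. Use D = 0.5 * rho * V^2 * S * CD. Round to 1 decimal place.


Step 1: Dynamic pressure q = 0.5 * 1.112 * 125.8^2 = 8799.0558 Pa
Step 2: Drag D = q * S * CD = 8799.0558 * 67.8 * 0.0805
Step 3: D = 48024.4 N

48024.4


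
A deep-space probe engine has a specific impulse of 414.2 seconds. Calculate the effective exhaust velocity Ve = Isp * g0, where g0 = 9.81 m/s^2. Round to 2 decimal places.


Step 1: Ve = Isp * g0 = 414.2 * 9.81
Step 2: Ve = 4063.30 m/s

4063.30


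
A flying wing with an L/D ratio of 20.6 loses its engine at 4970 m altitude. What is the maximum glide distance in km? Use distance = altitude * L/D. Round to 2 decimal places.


Step 1: Glide distance = altitude * L/D = 4970 * 20.6 = 102382.0 m
Step 2: Convert to km: 102382.0 / 1000 = 102.38 km

102.38


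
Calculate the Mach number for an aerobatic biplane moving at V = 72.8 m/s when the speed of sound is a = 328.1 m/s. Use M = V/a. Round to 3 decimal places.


Step 1: M = V / a = 72.8 / 328.1
Step 2: M = 0.222

0.222


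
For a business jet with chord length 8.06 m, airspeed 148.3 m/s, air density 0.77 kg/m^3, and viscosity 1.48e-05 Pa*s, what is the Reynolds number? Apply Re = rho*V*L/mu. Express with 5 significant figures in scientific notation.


Step 1: Numerator = rho * V * L = 0.77 * 148.3 * 8.06 = 920.37946
Step 2: Re = 920.37946 / 1.48e-05
Step 3: Re = 6.2188e+07

6.2188e+07


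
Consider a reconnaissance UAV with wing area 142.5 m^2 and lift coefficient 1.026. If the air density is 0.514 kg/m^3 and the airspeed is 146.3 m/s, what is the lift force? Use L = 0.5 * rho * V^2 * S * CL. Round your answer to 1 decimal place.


Step 1: Calculate dynamic pressure q = 0.5 * 0.514 * 146.3^2 = 0.5 * 0.514 * 21403.69 = 5500.7483 Pa
Step 2: Multiply by wing area and lift coefficient: L = 5500.7483 * 142.5 * 1.026
Step 3: L = 783856.637 * 1.026 = 804236.9 N

804236.9


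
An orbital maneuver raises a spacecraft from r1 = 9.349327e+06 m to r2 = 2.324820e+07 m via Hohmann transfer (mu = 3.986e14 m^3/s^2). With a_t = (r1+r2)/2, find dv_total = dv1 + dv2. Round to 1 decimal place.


Step 1: Transfer semi-major axis a_t = (9.349327e+06 + 2.324820e+07) / 2 = 1.629876e+07 m
Step 2: v1 (circular at r1) = sqrt(mu/r1) = 6529.48 m/s
Step 3: v_t1 = sqrt(mu*(2/r1 - 1/a_t)) = 7798.23 m/s
Step 4: dv1 = |7798.23 - 6529.48| = 1268.75 m/s
Step 5: v2 (circular at r2) = 4140.7 m/s, v_t2 = 3136.08 m/s
Step 6: dv2 = |4140.7 - 3136.08| = 1004.62 m/s
Step 7: Total delta-v = 1268.75 + 1004.62 = 2273.4 m/s

2273.4


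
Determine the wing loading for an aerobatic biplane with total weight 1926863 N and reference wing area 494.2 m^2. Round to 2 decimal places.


Step 1: Wing loading = W / S = 1926863 / 494.2
Step 2: Wing loading = 3898.95 N/m^2

3898.95


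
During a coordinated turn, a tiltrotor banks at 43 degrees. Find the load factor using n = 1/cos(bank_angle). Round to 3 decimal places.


Step 1: Convert 43 degrees to radians = 0.750492
Step 2: cos(43 deg) = 0.731354
Step 3: n = 1 / 0.731354 = 1.367

1.367


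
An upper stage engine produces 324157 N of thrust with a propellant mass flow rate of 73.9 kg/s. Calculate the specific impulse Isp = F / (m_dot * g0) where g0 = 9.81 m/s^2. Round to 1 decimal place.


Step 1: m_dot * g0 = 73.9 * 9.81 = 724.96
Step 2: Isp = 324157 / 724.96 = 447.1 s

447.1


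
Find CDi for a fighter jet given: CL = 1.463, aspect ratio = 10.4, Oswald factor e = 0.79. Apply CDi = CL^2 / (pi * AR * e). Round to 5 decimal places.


Step 1: CL^2 = 1.463^2 = 2.140369
Step 2: pi * AR * e = 3.14159 * 10.4 * 0.79 = 25.811325
Step 3: CDi = 2.140369 / 25.811325 = 0.08292

0.08292


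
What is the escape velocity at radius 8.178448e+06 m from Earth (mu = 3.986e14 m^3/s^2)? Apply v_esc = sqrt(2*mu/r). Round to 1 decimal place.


Step 1: 2*mu/r = 2 * 3.986e14 / 8.178448e+06 = 97475706.8823
Step 2: v_esc = sqrt(97475706.8823) = 9873.0 m/s

9873.0


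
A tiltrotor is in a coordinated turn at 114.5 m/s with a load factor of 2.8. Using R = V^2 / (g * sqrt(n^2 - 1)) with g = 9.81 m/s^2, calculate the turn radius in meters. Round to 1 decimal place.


Step 1: V^2 = 114.5^2 = 13110.25
Step 2: n^2 - 1 = 2.8^2 - 1 = 6.84
Step 3: sqrt(6.84) = 2.615339
Step 4: R = 13110.25 / (9.81 * 2.615339) = 511.0 m

511.0


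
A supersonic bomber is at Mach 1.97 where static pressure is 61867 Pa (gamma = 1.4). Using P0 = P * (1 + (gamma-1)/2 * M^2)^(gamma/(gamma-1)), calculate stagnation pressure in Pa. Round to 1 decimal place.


Step 1: (gamma-1)/2 * M^2 = 0.2 * 3.8809 = 0.77618
Step 2: 1 + 0.77618 = 1.77618
Step 3: Exponent gamma/(gamma-1) = 3.5
Step 4: P0 = 61867 * 1.77618^3.5 = 462022.9 Pa

462022.9


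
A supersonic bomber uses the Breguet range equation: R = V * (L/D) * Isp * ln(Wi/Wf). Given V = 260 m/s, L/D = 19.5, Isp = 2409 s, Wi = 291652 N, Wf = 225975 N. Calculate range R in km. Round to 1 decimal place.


Step 1: Coefficient = V * (L/D) * Isp = 260 * 19.5 * 2409 = 12213630.0 m
Step 2: Wi/Wf = 291652 / 225975 = 1.290638
Step 3: ln(1.290638) = 0.255137
Step 4: R = 12213630.0 * 0.255137 = 3116148.1 m = 3116.1 km

3116.1


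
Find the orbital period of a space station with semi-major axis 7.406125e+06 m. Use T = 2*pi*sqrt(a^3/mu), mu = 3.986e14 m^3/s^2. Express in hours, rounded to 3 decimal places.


Step 1: a^3 / mu = 4.062310e+20 / 3.986e14 = 1.019145e+06
Step 2: sqrt(1.019145e+06) = 1009.5269 s
Step 3: T = 2*pi * 1009.5269 = 6343.04 s
Step 4: T in hours = 6343.04 / 3600 = 1.762 hours

1.762


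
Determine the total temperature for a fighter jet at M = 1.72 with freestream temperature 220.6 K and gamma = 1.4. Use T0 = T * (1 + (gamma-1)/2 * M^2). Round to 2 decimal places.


Step 1: (gamma-1)/2 = 0.2
Step 2: M^2 = 2.9584
Step 3: 1 + 0.2 * 2.9584 = 1.59168
Step 4: T0 = 220.6 * 1.59168 = 351.12 K

351.12


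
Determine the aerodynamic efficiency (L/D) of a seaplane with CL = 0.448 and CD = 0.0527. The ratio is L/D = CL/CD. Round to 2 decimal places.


Step 1: L/D = CL / CD = 0.448 / 0.0527
Step 2: L/D = 8.50

8.50


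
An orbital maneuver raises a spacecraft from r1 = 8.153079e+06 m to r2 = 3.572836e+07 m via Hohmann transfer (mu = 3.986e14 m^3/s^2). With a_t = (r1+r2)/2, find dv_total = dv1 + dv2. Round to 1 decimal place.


Step 1: Transfer semi-major axis a_t = (8.153079e+06 + 3.572836e+07) / 2 = 2.194072e+07 m
Step 2: v1 (circular at r1) = sqrt(mu/r1) = 6992.1 m/s
Step 3: v_t1 = sqrt(mu*(2/r1 - 1/a_t)) = 8922.55 m/s
Step 4: dv1 = |8922.55 - 6992.1| = 1930.45 m/s
Step 5: v2 (circular at r2) = 3340.12 m/s, v_t2 = 2036.09 m/s
Step 6: dv2 = |3340.12 - 2036.09| = 1304.03 m/s
Step 7: Total delta-v = 1930.45 + 1304.03 = 3234.5 m/s

3234.5


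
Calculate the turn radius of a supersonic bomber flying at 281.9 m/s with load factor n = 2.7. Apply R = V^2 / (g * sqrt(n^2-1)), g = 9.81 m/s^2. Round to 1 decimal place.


Step 1: V^2 = 281.9^2 = 79467.61
Step 2: n^2 - 1 = 2.7^2 - 1 = 6.29
Step 3: sqrt(6.29) = 2.507987
Step 4: R = 79467.61 / (9.81 * 2.507987) = 3230.0 m

3230.0


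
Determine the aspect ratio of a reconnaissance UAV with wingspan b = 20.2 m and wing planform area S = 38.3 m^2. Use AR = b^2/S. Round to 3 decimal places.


Step 1: b^2 = 20.2^2 = 408.04
Step 2: AR = 408.04 / 38.3 = 10.654

10.654


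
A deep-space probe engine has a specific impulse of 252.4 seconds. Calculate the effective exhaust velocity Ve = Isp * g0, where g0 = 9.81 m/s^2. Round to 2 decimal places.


Step 1: Ve = Isp * g0 = 252.4 * 9.81
Step 2: Ve = 2476.04 m/s

2476.04


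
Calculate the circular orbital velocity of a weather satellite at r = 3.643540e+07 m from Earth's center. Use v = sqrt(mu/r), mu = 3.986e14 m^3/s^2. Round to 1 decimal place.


Step 1: mu / r = 3.986e14 / 3.643540e+07 = 10939910.0874
Step 2: v = sqrt(10939910.0874) = 3307.6 m/s

3307.6


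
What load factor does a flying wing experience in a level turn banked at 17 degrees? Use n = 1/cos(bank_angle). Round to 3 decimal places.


Step 1: Convert 17 degrees to radians = 0.296706
Step 2: cos(17 deg) = 0.956305
Step 3: n = 1 / 0.956305 = 1.046

1.046


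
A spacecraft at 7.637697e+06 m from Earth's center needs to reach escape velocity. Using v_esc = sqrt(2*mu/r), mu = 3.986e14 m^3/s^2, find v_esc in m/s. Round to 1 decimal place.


Step 1: 2*mu/r = 2 * 3.986e14 / 7.637697e+06 = 104377013.1232
Step 2: v_esc = sqrt(104377013.1232) = 10216.5 m/s

10216.5


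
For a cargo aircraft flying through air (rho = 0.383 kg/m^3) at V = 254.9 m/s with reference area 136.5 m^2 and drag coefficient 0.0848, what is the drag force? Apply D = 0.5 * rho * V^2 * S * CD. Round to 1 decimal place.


Step 1: Dynamic pressure q = 0.5 * 0.383 * 254.9^2 = 12442.5229 Pa
Step 2: Drag D = q * S * CD = 12442.5229 * 136.5 * 0.0848
Step 3: D = 144024.7 N

144024.7


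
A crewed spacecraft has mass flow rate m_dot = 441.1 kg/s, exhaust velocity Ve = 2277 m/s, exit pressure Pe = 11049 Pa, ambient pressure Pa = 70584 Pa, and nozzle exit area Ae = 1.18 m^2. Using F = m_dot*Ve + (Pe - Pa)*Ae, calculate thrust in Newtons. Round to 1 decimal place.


Step 1: Momentum thrust = m_dot * Ve = 441.1 * 2277 = 1004384.7 N
Step 2: Pressure thrust = (Pe - Pa) * Ae = (11049 - 70584) * 1.18 = -70251.30 N
Step 3: Total thrust F = 1004384.7 + -70251.30 = 934133.4 N

934133.4


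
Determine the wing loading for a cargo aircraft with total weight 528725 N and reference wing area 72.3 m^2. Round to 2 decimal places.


Step 1: Wing loading = W / S = 528725 / 72.3
Step 2: Wing loading = 7312.93 N/m^2

7312.93


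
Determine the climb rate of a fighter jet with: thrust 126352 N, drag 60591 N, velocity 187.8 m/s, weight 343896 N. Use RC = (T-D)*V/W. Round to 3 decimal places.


Step 1: Excess thrust = T - D = 126352 - 60591 = 65761 N
Step 2: Excess power = 65761 * 187.8 = 12349915.8 W
Step 3: RC = 12349915.8 / 343896 = 35.912 m/s

35.912


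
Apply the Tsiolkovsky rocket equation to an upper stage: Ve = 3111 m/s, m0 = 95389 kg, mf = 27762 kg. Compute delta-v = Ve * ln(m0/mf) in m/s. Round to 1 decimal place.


Step 1: Mass ratio m0/mf = 95389 / 27762 = 3.435956
Step 2: ln(3.435956) = 1.234295
Step 3: delta-v = 3111 * 1.234295 = 3839.9 m/s

3839.9


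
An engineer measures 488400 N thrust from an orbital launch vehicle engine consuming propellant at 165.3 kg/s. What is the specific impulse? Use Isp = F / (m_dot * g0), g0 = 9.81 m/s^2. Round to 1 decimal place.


Step 1: m_dot * g0 = 165.3 * 9.81 = 1621.59
Step 2: Isp = 488400 / 1621.59 = 301.2 s

301.2


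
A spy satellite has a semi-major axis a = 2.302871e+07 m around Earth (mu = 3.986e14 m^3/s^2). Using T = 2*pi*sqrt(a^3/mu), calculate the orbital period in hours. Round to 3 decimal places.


Step 1: a^3 / mu = 1.221262e+22 / 3.986e14 = 3.063878e+07
Step 2: sqrt(3.063878e+07) = 5535.2312 s
Step 3: T = 2*pi * 5535.2312 = 34778.88 s
Step 4: T in hours = 34778.88 / 3600 = 9.661 hours

9.661


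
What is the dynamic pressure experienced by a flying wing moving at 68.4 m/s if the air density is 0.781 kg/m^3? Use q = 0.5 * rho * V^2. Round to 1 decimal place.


Step 1: V^2 = 68.4^2 = 4678.56
Step 2: q = 0.5 * 0.781 * 4678.56
Step 3: q = 1827.0 Pa

1827.0


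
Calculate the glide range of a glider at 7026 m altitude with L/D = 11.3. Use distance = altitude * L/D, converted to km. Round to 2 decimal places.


Step 1: Glide distance = altitude * L/D = 7026 * 11.3 = 79393.8 m
Step 2: Convert to km: 79393.8 / 1000 = 79.39 km

79.39


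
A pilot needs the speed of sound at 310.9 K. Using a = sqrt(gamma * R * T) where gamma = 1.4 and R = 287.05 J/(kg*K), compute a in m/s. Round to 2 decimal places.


Step 1: gamma * R * T = 1.4 * 287.05 * 310.9 = 124941.383
Step 2: a = sqrt(124941.383) = 353.47 m/s

353.47


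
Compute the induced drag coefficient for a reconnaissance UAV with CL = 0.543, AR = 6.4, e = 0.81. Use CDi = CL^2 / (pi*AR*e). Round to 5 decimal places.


Step 1: CL^2 = 0.543^2 = 0.294849
Step 2: pi * AR * e = 3.14159 * 6.4 * 0.81 = 16.286016
Step 3: CDi = 0.294849 / 16.286016 = 0.01810

0.01810


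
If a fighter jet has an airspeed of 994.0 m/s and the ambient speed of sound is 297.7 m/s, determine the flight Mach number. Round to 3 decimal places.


Step 1: M = V / a = 994.0 / 297.7
Step 2: M = 3.339

3.339


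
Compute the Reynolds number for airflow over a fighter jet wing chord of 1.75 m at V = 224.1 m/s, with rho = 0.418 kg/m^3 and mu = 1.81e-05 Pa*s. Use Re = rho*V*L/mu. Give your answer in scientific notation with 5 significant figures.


Step 1: Numerator = rho * V * L = 0.418 * 224.1 * 1.75 = 163.92915
Step 2: Re = 163.92915 / 1.81e-05
Step 3: Re = 9.0569e+06

9.0569e+06


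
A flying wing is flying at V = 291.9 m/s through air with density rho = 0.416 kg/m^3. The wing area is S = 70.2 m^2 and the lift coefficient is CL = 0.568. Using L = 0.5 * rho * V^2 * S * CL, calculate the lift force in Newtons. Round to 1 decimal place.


Step 1: Calculate dynamic pressure q = 0.5 * 0.416 * 291.9^2 = 0.5 * 0.416 * 85205.61 = 17722.7669 Pa
Step 2: Multiply by wing area and lift coefficient: L = 17722.7669 * 70.2 * 0.568
Step 3: L = 1244138.235 * 0.568 = 706670.5 N

706670.5


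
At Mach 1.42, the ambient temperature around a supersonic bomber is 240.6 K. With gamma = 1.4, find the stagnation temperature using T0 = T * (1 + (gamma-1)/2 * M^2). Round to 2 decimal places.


Step 1: (gamma-1)/2 = 0.2
Step 2: M^2 = 2.0164
Step 3: 1 + 0.2 * 2.0164 = 1.40328
Step 4: T0 = 240.6 * 1.40328 = 337.63 K

337.63


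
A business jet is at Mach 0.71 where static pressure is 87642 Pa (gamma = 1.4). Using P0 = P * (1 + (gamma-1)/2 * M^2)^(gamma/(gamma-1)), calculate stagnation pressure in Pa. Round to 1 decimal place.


Step 1: (gamma-1)/2 * M^2 = 0.2 * 0.5041 = 0.10082
Step 2: 1 + 0.10082 = 1.10082
Step 3: Exponent gamma/(gamma-1) = 3.5
Step 4: P0 = 87642 * 1.10082^3.5 = 122664.6 Pa

122664.6


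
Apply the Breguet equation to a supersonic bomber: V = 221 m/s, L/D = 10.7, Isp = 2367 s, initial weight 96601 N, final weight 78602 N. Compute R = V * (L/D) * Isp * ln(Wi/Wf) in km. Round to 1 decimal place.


Step 1: Coefficient = V * (L/D) * Isp = 221 * 10.7 * 2367 = 5597244.9 m
Step 2: Wi/Wf = 96601 / 78602 = 1.228989
Step 3: ln(1.228989) = 0.206192
Step 4: R = 5597244.9 * 0.206192 = 1154106.8 m = 1154.1 km

1154.1


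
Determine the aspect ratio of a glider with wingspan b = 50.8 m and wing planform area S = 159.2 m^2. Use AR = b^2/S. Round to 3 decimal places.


Step 1: b^2 = 50.8^2 = 2580.64
Step 2: AR = 2580.64 / 159.2 = 16.210

16.210


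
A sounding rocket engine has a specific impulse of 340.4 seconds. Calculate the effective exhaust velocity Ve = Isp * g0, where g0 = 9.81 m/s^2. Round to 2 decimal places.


Step 1: Ve = Isp * g0 = 340.4 * 9.81
Step 2: Ve = 3339.32 m/s

3339.32


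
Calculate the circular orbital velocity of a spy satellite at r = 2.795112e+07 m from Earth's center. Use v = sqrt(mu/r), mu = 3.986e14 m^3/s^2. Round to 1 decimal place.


Step 1: mu / r = 3.986e14 / 2.795112e+07 = 14260609.235
Step 2: v = sqrt(14260609.235) = 3776.3 m/s

3776.3


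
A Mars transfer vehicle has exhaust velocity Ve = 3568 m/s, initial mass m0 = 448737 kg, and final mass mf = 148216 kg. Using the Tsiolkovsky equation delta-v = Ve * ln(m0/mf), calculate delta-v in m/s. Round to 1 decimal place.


Step 1: Mass ratio m0/mf = 448737 / 148216 = 3.027588
Step 2: ln(3.027588) = 1.107766
Step 3: delta-v = 3568 * 1.107766 = 3952.5 m/s

3952.5


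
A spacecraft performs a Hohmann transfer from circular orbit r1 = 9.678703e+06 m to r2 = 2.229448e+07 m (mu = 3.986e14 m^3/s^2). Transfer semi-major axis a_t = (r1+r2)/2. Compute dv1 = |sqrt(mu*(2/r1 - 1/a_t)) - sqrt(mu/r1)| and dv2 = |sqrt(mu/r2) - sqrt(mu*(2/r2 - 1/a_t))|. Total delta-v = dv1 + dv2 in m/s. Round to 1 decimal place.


Step 1: Transfer semi-major axis a_t = (9.678703e+06 + 2.229448e+07) / 2 = 1.598659e+07 m
Step 2: v1 (circular at r1) = sqrt(mu/r1) = 6417.41 m/s
Step 3: v_t1 = sqrt(mu*(2/r1 - 1/a_t)) = 7578.46 m/s
Step 4: dv1 = |7578.46 - 6417.41| = 1161.04 m/s
Step 5: v2 (circular at r2) = 4228.34 m/s, v_t2 = 3290.04 m/s
Step 6: dv2 = |4228.34 - 3290.04| = 938.3 m/s
Step 7: Total delta-v = 1161.04 + 938.3 = 2099.3 m/s

2099.3


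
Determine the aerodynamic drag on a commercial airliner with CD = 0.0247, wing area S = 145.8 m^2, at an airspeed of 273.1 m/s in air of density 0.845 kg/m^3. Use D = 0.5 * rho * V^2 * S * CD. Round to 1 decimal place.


Step 1: Dynamic pressure q = 0.5 * 0.845 * 273.1^2 = 31511.5752 Pa
Step 2: Drag D = q * S * CD = 31511.5752 * 145.8 * 0.0247
Step 3: D = 113481.4 N

113481.4


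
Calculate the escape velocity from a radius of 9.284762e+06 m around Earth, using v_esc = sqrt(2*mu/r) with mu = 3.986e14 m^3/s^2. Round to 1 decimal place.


Step 1: 2*mu/r = 2 * 3.986e14 / 9.284762e+06 = 85861113.0797
Step 2: v_esc = sqrt(85861113.0797) = 9266.1 m/s

9266.1


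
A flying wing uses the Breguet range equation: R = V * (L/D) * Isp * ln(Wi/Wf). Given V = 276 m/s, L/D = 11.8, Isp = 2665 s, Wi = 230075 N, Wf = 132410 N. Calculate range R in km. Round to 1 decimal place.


Step 1: Coefficient = V * (L/D) * Isp = 276 * 11.8 * 2665 = 8679372.0 m
Step 2: Wi/Wf = 230075 / 132410 = 1.737595
Step 3: ln(1.737595) = 0.552502
Step 4: R = 8679372.0 * 0.552502 = 4795371.9 m = 4795.4 km

4795.4


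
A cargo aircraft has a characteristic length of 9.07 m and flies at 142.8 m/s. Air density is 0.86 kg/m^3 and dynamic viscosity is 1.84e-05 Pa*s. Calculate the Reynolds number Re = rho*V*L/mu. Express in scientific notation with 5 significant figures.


Step 1: Numerator = rho * V * L = 0.86 * 142.8 * 9.07 = 1113.86856
Step 2: Re = 1113.86856 / 1.84e-05
Step 3: Re = 6.0536e+07

6.0536e+07


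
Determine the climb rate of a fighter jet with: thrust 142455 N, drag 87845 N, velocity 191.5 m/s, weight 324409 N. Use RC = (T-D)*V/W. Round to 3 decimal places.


Step 1: Excess thrust = T - D = 142455 - 87845 = 54610 N
Step 2: Excess power = 54610 * 191.5 = 10457815.0 W
Step 3: RC = 10457815.0 / 324409 = 32.237 m/s

32.237


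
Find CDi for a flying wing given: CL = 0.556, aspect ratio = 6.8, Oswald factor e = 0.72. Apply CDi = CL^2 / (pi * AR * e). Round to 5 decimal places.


Step 1: CL^2 = 0.556^2 = 0.309136
Step 2: pi * AR * e = 3.14159 * 6.8 * 0.72 = 15.381238
Step 3: CDi = 0.309136 / 15.381238 = 0.02010

0.02010


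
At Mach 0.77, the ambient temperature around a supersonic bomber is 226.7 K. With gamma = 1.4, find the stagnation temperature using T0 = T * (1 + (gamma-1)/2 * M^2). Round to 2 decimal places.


Step 1: (gamma-1)/2 = 0.2
Step 2: M^2 = 0.5929
Step 3: 1 + 0.2 * 0.5929 = 1.11858
Step 4: T0 = 226.7 * 1.11858 = 253.58 K

253.58


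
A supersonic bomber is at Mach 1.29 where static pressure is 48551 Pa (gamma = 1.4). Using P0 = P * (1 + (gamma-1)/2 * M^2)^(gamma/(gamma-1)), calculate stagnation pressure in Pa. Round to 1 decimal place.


Step 1: (gamma-1)/2 * M^2 = 0.2 * 1.6641 = 0.33282
Step 2: 1 + 0.33282 = 1.33282
Step 3: Exponent gamma/(gamma-1) = 3.5
Step 4: P0 = 48551 * 1.33282^3.5 = 132708.4 Pa

132708.4


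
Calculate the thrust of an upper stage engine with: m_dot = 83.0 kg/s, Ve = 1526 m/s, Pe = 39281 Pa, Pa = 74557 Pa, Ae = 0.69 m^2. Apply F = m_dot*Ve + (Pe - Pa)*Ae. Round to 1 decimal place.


Step 1: Momentum thrust = m_dot * Ve = 83.0 * 1526 = 126658.0 N
Step 2: Pressure thrust = (Pe - Pa) * Ae = (39281 - 74557) * 0.69 = -24340.44 N
Step 3: Total thrust F = 126658.0 + -24340.44 = 102317.6 N

102317.6


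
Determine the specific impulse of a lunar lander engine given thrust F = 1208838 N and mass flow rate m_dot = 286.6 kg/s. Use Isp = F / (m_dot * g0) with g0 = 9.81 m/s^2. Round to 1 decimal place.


Step 1: m_dot * g0 = 286.6 * 9.81 = 2811.55
Step 2: Isp = 1208838 / 2811.55 = 430.0 s

430.0


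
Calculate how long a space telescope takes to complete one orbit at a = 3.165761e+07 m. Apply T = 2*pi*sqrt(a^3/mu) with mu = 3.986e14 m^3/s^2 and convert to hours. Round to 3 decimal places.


Step 1: a^3 / mu = 3.172739e+22 / 3.986e14 = 7.959707e+07
Step 2: sqrt(7.959707e+07) = 8921.719 s
Step 3: T = 2*pi * 8921.719 = 56056.81 s
Step 4: T in hours = 56056.81 / 3600 = 15.571 hours

15.571


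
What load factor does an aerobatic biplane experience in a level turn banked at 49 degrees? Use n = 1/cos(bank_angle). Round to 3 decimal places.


Step 1: Convert 49 degrees to radians = 0.855211
Step 2: cos(49 deg) = 0.656059
Step 3: n = 1 / 0.656059 = 1.524

1.524


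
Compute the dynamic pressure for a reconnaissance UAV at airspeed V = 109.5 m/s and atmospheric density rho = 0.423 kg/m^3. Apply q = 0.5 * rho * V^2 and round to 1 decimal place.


Step 1: V^2 = 109.5^2 = 11990.25
Step 2: q = 0.5 * 0.423 * 11990.25
Step 3: q = 2535.9 Pa

2535.9


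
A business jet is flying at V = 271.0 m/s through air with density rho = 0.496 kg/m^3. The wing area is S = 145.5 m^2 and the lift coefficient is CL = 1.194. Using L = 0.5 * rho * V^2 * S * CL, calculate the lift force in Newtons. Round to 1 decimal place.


Step 1: Calculate dynamic pressure q = 0.5 * 0.496 * 271.0^2 = 0.5 * 0.496 * 73441.0 = 18213.368 Pa
Step 2: Multiply by wing area and lift coefficient: L = 18213.368 * 145.5 * 1.194
Step 3: L = 2650045.044 * 1.194 = 3164153.8 N

3164153.8


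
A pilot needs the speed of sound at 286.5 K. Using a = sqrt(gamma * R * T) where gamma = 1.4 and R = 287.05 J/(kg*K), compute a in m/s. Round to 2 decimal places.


Step 1: gamma * R * T = 1.4 * 287.05 * 286.5 = 115135.755
Step 2: a = sqrt(115135.755) = 339.32 m/s

339.32


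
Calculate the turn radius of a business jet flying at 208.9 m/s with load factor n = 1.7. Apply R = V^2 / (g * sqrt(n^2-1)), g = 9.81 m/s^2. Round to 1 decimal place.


Step 1: V^2 = 208.9^2 = 43639.21
Step 2: n^2 - 1 = 1.7^2 - 1 = 1.89
Step 3: sqrt(1.89) = 1.374773
Step 4: R = 43639.21 / (9.81 * 1.374773) = 3235.8 m

3235.8


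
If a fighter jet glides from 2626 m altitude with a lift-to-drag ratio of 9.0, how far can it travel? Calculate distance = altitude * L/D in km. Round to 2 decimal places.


Step 1: Glide distance = altitude * L/D = 2626 * 9.0 = 23634.0 m
Step 2: Convert to km: 23634.0 / 1000 = 23.63 km

23.63


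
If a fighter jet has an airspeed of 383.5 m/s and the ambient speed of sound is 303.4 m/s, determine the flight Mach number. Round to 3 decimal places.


Step 1: M = V / a = 383.5 / 303.4
Step 2: M = 1.264

1.264


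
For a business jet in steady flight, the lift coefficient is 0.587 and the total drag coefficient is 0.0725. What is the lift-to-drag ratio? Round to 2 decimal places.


Step 1: L/D = CL / CD = 0.587 / 0.0725
Step 2: L/D = 8.10

8.10


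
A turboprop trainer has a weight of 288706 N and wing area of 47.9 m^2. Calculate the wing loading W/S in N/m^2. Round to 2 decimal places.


Step 1: Wing loading = W / S = 288706 / 47.9
Step 2: Wing loading = 6027.27 N/m^2

6027.27


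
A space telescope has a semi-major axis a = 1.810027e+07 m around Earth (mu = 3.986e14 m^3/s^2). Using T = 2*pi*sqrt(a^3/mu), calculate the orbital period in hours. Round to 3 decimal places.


Step 1: a^3 / mu = 5.930006e+21 / 3.986e14 = 1.487709e+07
Step 2: sqrt(1.487709e+07) = 3857.0825 s
Step 3: T = 2*pi * 3857.0825 = 24234.76 s
Step 4: T in hours = 24234.76 / 3600 = 6.732 hours

6.732


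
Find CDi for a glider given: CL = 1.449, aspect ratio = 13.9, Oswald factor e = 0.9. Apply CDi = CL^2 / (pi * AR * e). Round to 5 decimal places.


Step 1: CL^2 = 1.449^2 = 2.099601
Step 2: pi * AR * e = 3.14159 * 13.9 * 0.9 = 39.301324
Step 3: CDi = 2.099601 / 39.301324 = 0.05342

0.05342


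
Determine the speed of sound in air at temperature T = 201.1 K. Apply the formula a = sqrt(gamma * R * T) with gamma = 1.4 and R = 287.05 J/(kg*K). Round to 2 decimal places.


Step 1: gamma * R * T = 1.4 * 287.05 * 201.1 = 80816.057
Step 2: a = sqrt(80816.057) = 284.28 m/s

284.28


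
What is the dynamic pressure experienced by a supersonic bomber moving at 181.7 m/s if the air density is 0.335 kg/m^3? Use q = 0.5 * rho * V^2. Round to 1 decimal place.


Step 1: V^2 = 181.7^2 = 33014.89
Step 2: q = 0.5 * 0.335 * 33014.89
Step 3: q = 5530.0 Pa

5530.0
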